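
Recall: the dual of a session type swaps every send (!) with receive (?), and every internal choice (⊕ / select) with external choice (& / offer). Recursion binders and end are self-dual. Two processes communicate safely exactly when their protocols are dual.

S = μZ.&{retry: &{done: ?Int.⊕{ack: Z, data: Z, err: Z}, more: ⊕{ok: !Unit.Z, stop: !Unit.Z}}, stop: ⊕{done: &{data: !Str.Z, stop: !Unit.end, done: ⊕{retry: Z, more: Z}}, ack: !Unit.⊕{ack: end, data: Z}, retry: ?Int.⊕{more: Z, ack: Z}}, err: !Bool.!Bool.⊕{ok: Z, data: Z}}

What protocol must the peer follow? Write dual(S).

μZ = μZ  (rec unchanged)
  &{retry,stop,err} = ⊕{retry,stop,err}  (external→internal)
    case retry:
      &{done,more} = ⊕{done,more}  (external→internal)
        case done:
          ?Int = !Int
            ⊕{ack,data,err} = &{ack,data,err}  (internal→external)
              case ack:
                dual(Z) = Z
              case data:
                dual(Z) = Z
              case err:
                dual(Z) = Z
        case more:
          ⊕{ok,stop} = &{ok,stop}  (internal→external)
            case ok:
              !Unit = ?Unit
                dual(Z) = Z
            case stop:
              !Unit = ?Unit
                dual(Z) = Z
    case stop:
      ⊕{done,ack,retry} = &{done,ack,retry}  (internal→external)
        case done:
          &{data,stop,done} = ⊕{data,stop,done}  (external→internal)
            case data:
              !Str = ?Str
                dual(Z) = Z
            case stop:
              !Unit = ?Unit
                dual(end) = end
            case done:
              ⊕{retry,more} = &{retry,more}  (internal→external)
                case retry:
                  dual(Z) = Z
                case more:
                  dual(Z) = Z
        case ack:
          !Unit = ?Unit
            ⊕{ack,data} = &{ack,data}  (internal→external)
              case ack:
                dual(end) = end
              case data:
                dual(Z) = Z
        case retry:
          ?Int = !Int
            ⊕{more,ack} = &{more,ack}  (internal→external)
              case more:
                dual(Z) = Z
              case ack:
                dual(Z) = Z
    case err:
      !Bool = ?Bool
        !Bool = ?Bool
          ⊕{ok,data} = &{ok,data}  (internal→external)
            case ok:
              dual(Z) = Z
            case data:
              dual(Z) = Z

μZ.⊕{retry: ⊕{done: !Int.&{ack: Z, data: Z, err: Z}, more: &{ok: ?Unit.Z, stop: ?Unit.Z}}, stop: &{done: ⊕{data: ?Str.Z, stop: ?Unit.end, done: &{retry: Z, more: Z}}, ack: ?Unit.&{ack: end, data: Z}, retry: !Int.&{more: Z, ack: Z}}, err: ?Bool.?Bool.&{ok: Z, data: Z}}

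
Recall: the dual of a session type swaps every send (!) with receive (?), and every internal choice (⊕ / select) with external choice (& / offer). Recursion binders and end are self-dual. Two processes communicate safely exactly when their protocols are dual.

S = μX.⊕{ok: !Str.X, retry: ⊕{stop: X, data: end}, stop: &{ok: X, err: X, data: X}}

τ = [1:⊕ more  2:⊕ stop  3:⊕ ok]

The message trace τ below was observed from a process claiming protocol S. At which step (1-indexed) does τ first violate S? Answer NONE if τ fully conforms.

1

step 1: got ⊕ more, protocol expects ⊕ ok or ⊕ retry or ⊕ stop  ✗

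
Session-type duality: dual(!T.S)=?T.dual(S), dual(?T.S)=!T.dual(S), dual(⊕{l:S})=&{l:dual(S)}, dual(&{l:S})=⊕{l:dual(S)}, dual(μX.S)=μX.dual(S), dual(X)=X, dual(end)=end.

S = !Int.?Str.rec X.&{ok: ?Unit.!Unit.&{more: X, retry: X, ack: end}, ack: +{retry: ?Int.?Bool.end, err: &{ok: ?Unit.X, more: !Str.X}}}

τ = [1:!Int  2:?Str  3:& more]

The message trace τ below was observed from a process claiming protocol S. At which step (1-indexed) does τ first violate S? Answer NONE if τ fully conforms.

step 1: !Int  ✓  state: ?Str.rec X.…
step 2: ?Str  ✓  state: rec X.…
step 3: got & more, protocol expects & ok or & ack  ✗

3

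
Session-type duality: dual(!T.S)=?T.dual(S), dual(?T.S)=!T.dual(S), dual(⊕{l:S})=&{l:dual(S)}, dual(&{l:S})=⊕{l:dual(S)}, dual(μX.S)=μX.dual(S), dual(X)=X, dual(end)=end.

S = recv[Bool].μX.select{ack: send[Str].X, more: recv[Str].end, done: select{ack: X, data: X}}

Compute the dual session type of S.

recv[Bool] → send[Bool]
  μX → μX  (μ self-dual)
    select{ack,more,done} → offer{ack,more,done}  (select→offer)
      case ack:
        send[Str] → recv[Str]
          X self-dual
      case more:
        recv[Str] → send[Str]
          end self-dual
      case done:
        select{ack,data} → offer{ack,data}  (select→offer)
          case ack:
            X self-dual
          case data:
            X self-dual

send[Bool].μX.offer{ack: recv[Str].X, more: send[Str].end, done: offer{ack: X, data: X}}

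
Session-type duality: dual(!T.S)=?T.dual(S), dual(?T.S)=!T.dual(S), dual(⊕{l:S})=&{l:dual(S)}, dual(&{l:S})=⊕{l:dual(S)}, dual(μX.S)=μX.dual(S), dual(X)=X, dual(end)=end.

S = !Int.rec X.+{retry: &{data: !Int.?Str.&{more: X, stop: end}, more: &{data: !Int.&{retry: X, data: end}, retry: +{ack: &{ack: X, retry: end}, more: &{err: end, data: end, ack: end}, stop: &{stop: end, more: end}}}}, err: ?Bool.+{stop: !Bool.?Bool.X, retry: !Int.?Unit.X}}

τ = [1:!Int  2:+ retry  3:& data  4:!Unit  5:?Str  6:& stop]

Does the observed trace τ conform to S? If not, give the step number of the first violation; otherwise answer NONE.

4

[1] !Int  match  residual = rec X.…
[2] + retry  match  residual = &{data: !Int.?Str.&{more: rec X.…, stop: end}, more: &{data: !Int.&{retry: rec X.…, data: end}, retry: +{ack: &{ack: rec X.…, retry: end}, more: &{err: end, data: end, ack: end}, stop: &{stop: end, more: end}}}}
[3] & data  match  residual = !Int.?Str.&{more: rec X.…, stop: end}
[4] got !Unit, protocol expects !Int  ✗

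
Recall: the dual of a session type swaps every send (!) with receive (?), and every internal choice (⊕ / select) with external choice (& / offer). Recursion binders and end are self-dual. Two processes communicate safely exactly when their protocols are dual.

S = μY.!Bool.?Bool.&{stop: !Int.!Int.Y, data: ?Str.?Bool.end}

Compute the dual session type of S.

μY = μY  (binder kept)
  !Bool = ?Bool
    ?Bool = !Bool
      &{stop,data} = ⊕{stop,data}  (external→internal)
        [stop]
          !Int = ?Int
            !Int = ?Int
              Y ↦ Y
        [data]
          ?Str = !Str
            ?Bool = !Bool
              end ↦ end

μY.?Bool.!Bool.⊕{stop: ?Int.?Int.Y, data: !Str.!Bool.end}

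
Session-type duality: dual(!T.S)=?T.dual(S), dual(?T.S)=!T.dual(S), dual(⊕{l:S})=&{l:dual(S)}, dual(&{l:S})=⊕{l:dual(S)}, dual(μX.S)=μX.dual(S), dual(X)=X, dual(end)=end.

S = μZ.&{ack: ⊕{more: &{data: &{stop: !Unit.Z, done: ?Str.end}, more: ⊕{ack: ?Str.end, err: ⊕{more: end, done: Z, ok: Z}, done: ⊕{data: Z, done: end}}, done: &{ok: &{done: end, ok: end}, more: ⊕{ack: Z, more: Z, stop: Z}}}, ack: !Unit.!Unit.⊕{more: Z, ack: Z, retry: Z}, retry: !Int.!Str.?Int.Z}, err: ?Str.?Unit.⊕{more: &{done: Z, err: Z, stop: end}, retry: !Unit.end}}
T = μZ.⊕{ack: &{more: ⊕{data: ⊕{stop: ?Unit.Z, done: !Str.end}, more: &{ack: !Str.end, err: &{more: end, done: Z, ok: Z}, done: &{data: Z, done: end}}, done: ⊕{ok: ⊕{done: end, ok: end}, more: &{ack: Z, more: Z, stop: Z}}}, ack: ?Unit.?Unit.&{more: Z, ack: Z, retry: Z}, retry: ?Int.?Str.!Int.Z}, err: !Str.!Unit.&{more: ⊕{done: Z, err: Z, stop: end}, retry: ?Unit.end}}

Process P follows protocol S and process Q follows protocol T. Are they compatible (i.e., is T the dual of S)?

YES

μZ | μZ  ✓ (μ self-dual)
  &{ack,err} | ⊕{ack,err}  ✓ same labels
    case ack:
      ⊕{more,ack,retry} | &{more,ack,retry}  ✓ same labels
        case more:
          &{data,more,done} | ⊕{data,more,done}  ✓ same labels
            case data:
              &{stop,done} | ⊕{stop,done}  ✓ same labels
                case stop:
                  !Unit | ?Unit  ✓
                    Z | Z  ✓
                case done:
                  ?Str | !Str  ✓
                    end | end  ✓
            case more:
              ⊕{ack,err,done} | &{ack,err,done}  ✓ same labels
                case ack:
                  ?Str | !Str  ✓
                    end | end  ✓
                case err:
                  ⊕{more,done,ok} | &{more,done,ok}  ✓ same labels
                    case more:
                      end | end  ✓
                    case done:
                      Z | Z  ✓
                    case ok:
                      Z | Z  ✓
                case done:
                  ⊕{data,done} | &{data,done}  ✓ same labels
                    case data:
                      Z | Z  ✓
                    case done:
                      end | end  ✓
            case done:
              &{ok,more} | ⊕{ok,more}  ✓ same labels
                case ok:
                  &{done,ok} | ⊕{done,ok}  ✓ same labels
                    case done:
                      end | end  ✓
                    case ok:
                      end | end  ✓
                case more:
                  ⊕{ack,more,stop} | &{ack,more,stop}  ✓ same labels
                    case ack:
                      Z | Z  ✓
                    case more:
                      Z | Z  ✓
                    case stop:
                      Z | Z  ✓
        case ack:
          !Unit | ?Unit  ✓
            !Unit | ?Unit  ✓
              ⊕{more,ack,retry} | &{more,ack,retry}  ✓ same labels
                case more:
                  Z | Z  ✓
                case ack:
                  Z | Z  ✓
                case retry:
                  Z | Z  ✓
        case retry:
          !Int | ?Int  ✓
            !Str | ?Str  ✓
              ?Int | !Int  ✓
                Z | Z  ✓
    case err:
      ?Str | !Str  ✓
        ?Unit | !Unit  ✓
          ⊕{more,retry} | &{more,retry}  ✓ same labels
            case more:
              &{done,err,stop} | ⊕{done,err,stop}  ✓ same labels
                case done:
                  Z | Z  ✓
                case err:
                  Z | Z  ✓
                case stop:
                  end | end  ✓
            case retry:
              !Unit | ?Unit  ✓
                end | end  ✓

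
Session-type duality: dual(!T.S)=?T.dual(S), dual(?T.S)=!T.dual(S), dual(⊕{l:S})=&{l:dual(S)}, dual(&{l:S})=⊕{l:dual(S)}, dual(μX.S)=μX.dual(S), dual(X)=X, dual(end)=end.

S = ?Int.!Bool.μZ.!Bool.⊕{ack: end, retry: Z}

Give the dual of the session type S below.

!Int.?Bool.μZ.?Bool.&{ack: end, retry: Z}

?Int ↦ !Int
  !Bool ↦ ?Bool
    μZ ↦ μZ  (rec unchanged)
      !Bool ↦ ?Bool
        ⊕{ack,retry} ↦ &{ack,retry}  (select→offer)
          [ack]
            end self-dual
          [retry]
            Z self-dual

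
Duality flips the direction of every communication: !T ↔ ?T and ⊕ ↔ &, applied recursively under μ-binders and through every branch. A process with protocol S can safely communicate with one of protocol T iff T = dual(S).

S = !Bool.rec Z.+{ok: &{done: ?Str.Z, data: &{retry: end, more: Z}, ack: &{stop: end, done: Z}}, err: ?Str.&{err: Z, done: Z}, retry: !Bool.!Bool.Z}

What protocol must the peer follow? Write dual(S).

!Bool = ?Bool
  rec Z = rec Z  (binder kept)
    +{ok,err,retry} = &{ok,err,retry}  (internal→external)
      case ok:
        &{done,data,ack} = +{done,data,ack}  (offer→select)
          case done:
            ?Str = !Str
              dual(Z) = Z
          case data:
            &{retry,more} = +{retry,more}  (offer→select)
              case retry:
                dual(end) = end
              case more:
                dual(Z) = Z
          case ack:
            &{stop,done} = +{stop,done}  (offer→select)
              case stop:
                dual(end) = end
              case done:
                dual(Z) = Z
      case err:
        ?Str = !Str
          &{err,done} = +{err,done}  (offer→select)
            case err:
              dual(Z) = Z
            case done:
              dual(Z) = Z
      case retry:
        !Bool = ?Bool
          !Bool = ?Bool
            dual(Z) = Z

?Bool.rec Z.&{ok: +{done: !Str.Z, data: +{retry: end, more: Z}, ack: +{stop: end, done: Z}}, err: !Str.+{err: Z, done: Z}, retry: ?Bool.?Bool.Z}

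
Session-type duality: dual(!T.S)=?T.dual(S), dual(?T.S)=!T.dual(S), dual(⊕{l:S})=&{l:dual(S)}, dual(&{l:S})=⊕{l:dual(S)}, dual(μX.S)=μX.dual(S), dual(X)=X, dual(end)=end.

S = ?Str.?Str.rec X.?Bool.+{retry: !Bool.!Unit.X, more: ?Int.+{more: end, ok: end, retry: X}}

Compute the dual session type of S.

?Str ↦ !Str
  ?Str ↦ !Str
    rec X ↦ rec X  (μ self-dual)
      ?Bool ↦ !Bool
        +{retry,more} ↦ &{retry,more}  (⊕→&)
          case retry:
            !Bool ↦ ?Bool
              !Unit ↦ ?Unit
                dual(X) = X
          case more:
            ?Int ↦ !Int
              +{more,ok,retry} ↦ &{more,ok,retry}  (⊕→&)
                case more:
                  dual(end) = end
                case ok:
                  dual(end) = end
                case retry:
                  dual(X) = X

!Str.!Str.rec X.!Bool.&{retry: ?Bool.?Unit.X, more: !Int.&{more: end, ok: end, retry: X}}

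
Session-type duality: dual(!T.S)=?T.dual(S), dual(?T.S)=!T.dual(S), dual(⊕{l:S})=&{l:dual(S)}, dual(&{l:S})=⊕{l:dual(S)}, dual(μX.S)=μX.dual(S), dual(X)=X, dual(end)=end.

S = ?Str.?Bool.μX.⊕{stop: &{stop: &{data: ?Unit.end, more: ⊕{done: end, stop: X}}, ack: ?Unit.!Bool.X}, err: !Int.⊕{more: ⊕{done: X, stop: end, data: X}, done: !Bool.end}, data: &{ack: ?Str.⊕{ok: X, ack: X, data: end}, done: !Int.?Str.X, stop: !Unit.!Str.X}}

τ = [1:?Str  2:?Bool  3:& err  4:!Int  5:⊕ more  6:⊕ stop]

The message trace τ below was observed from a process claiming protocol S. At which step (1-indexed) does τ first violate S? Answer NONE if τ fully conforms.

step 1: ?Str  ok  residual = ?Bool.μX.…
step 2: ?Bool  ok  residual = μX.…
step 3: got & err, protocol expects ⊕ stop or ⊕ err or ⊕ data  ✗

3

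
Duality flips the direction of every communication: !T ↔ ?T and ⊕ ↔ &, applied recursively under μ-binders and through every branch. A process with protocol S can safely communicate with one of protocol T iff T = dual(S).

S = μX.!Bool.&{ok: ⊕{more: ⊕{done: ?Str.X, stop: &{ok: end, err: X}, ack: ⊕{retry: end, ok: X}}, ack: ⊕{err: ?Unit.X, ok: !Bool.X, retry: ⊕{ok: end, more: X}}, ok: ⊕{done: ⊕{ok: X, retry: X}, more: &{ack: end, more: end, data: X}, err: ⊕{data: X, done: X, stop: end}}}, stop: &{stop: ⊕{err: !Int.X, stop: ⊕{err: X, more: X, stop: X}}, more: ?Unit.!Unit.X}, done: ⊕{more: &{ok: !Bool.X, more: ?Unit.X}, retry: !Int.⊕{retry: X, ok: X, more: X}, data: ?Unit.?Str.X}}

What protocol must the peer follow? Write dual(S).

μX.?Bool.⊕{ok: &{more: &{done: !Str.X, stop: ⊕{ok: end, err: X}, ack: &{retry: end, ok: X}}, ack: &{err: !Unit.X, ok: ?Bool.X, retry: &{ok: end, more: X}}, ok: &{done: &{ok: X, retry: X}, more: ⊕{ack: end, more: end, data: X}, err: &{data: X, done: X, stop: end}}}, stop: ⊕{stop: &{err: ?Int.X, stop: &{err: X, more: X, stop: X}}, more: !Unit.?Unit.X}, done: &{more: ⊕{ok: ?Bool.X, more: !Unit.X}, retry: ?Int.&{retry: X, ok: X, more: X}, data: !Unit.!Str.X}}

μX = μX  (binder kept)
  !Bool = ?Bool
    &{ok,stop,done} = ⊕{ok,stop,done}  (offer→select)
      [ok]
        ⊕{more,ack,ok} = &{more,ack,ok}  (select→offer)
          [more]
            ⊕{done,stop,ack} = &{done,stop,ack}  (select→offer)
              [done]
                ?Str = !Str
                  X self-dual
              [stop]
                &{ok,err} = ⊕{ok,err}  (offer→select)
                  [ok]
                    end self-dual
                  [err]
                    X self-dual
              [ack]
                ⊕{retry,ok} = &{retry,ok}  (select→offer)
                  [retry]
                    end self-dual
                  [ok]
                    X self-dual
          [ack]
            ⊕{err,ok,retry} = &{err,ok,retry}  (select→offer)
              [err]
                ?Unit = !Unit
                  X self-dual
              [ok]
                !Bool = ?Bool
                  X self-dual
              [retry]
                ⊕{ok,more} = &{ok,more}  (select→offer)
                  [ok]
                    end self-dual
                  [more]
                    X self-dual
          [ok]
            ⊕{done,more,err} = &{done,more,err}  (select→offer)
              [done]
                ⊕{ok,retry} = &{ok,retry}  (select→offer)
                  [ok]
                    X self-dual
                  [retry]
                    X self-dual
              [more]
                &{ack,more,data} = ⊕{ack,more,data}  (offer→select)
                  [ack]
                    end self-dual
                  [more]
                    end self-dual
                  [data]
                    X self-dual
              [err]
                ⊕{data,done,stop} = &{data,done,stop}  (select→offer)
                  [data]
                    X self-dual
                  [done]
                    X self-dual
                  [stop]
                    end self-dual
      [stop]
        &{stop,more} = ⊕{stop,more}  (offer→select)
          [stop]
            ⊕{err,stop} = &{err,stop}  (select→offer)
              [err]
                !Int = ?Int
                  X self-dual
              [stop]
                ⊕{err,more,stop} = &{err,more,stop}  (select→offer)
                  [err]
                    X self-dual
                  [more]
                    X self-dual
                  [stop]
                    X self-dual
          [more]
            ?Unit = !Unit
              !Unit = ?Unit
                X self-dual
      [done]
        ⊕{more,retry,data} = &{more,retry,data}  (select→offer)
          [more]
            &{ok,more} = ⊕{ok,more}  (offer→select)
              [ok]
                !Bool = ?Bool
                  X self-dual
              [more]
                ?Unit = !Unit
                  X self-dual
          [retry]
            !Int = ?Int
              ⊕{retry,ok,more} = &{retry,ok,more}  (select→offer)
                [retry]
                  X self-dual
                [ok]
                  X self-dual
                [more]
                  X self-dual
          [data]
            ?Unit = !Unit
              ?Str = !Str
                X self-dual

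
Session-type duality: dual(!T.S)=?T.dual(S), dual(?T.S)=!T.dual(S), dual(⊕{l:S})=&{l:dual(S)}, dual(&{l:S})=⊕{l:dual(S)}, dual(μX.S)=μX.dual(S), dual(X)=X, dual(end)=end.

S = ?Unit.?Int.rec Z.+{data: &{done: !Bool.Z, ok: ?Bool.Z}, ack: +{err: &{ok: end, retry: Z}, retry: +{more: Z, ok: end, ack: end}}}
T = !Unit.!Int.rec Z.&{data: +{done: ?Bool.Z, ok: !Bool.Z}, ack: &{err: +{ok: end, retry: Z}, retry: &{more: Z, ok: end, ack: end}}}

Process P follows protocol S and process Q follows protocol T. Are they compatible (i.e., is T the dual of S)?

?Unit vs !Unit  ✓
  ?Int vs !Int  ✓
    rec Z vs rec Z  ✓ (binder kept)
      +{data,ack} vs &{data,ack}  ✓ labels match
        [data]
          &{done,ok} vs +{done,ok}  ✓ labels match
            [done]
              !Bool vs ?Bool  ✓
                Z vs Z  ✓
            [ok]
              ?Bool vs !Bool  ✓
                Z vs Z  ✓
        [ack]
          +{err,retry} vs &{err,retry}  ✓ labels match
            [err]
              &{ok,retry} vs +{ok,retry}  ✓ labels match
                [ok]
                  end vs end  ✓
                [retry]
                  Z vs Z  ✓
            [retry]
              +{more,ok,ack} vs &{more,ok,ack}  ✓ labels match
                [more]
                  Z vs Z  ✓
                [ok]
                  end vs end  ✓
                [ack]
                  end vs end  ✓

YES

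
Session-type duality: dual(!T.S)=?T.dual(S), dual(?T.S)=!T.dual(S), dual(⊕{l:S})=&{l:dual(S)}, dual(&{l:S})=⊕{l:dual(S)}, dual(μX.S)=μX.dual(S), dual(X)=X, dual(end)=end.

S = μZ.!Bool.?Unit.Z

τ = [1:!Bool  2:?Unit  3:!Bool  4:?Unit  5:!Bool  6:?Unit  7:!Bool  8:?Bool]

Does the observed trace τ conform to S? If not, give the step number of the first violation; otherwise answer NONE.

[1] !Bool  match  cont: ?Unit.μZ.…
[2] ?Unit  match  cont: μZ.…
[3] !Bool  match  cont: ?Unit.μZ.…
[4] ?Unit  match  cont: μZ.…
[5] !Bool  match  cont: ?Unit.μZ.…
[6] ?Unit  match  cont: μZ.…
[7] !Bool  match  cont: ?Unit.μZ.…
[8] got ?Bool, protocol expects ?Unit  ✗

8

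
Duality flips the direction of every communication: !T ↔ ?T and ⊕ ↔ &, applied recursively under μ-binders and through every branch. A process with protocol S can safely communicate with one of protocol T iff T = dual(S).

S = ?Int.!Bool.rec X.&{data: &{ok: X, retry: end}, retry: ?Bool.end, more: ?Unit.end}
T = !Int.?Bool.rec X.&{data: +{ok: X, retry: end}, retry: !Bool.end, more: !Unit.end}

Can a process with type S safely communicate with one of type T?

?Int | !Int  ✓
  !Bool | ?Bool  ✓
    rec X | rec X  ✓ (μ self-dual)
      &{data,retry,more} | &{data,retry,more}  ✗ choice polarity not flipped — not dual

NO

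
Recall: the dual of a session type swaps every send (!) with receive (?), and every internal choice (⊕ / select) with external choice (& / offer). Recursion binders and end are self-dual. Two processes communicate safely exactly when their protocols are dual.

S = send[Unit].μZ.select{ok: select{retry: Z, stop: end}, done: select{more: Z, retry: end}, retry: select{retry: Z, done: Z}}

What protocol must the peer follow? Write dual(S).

send[Unit] = recv[Unit]
  μZ = μZ  (rec unchanged)
    select{ok,done,retry} = offer{ok,done,retry}  (⊕→&)
      case ok:
        select{retry,stop} = offer{retry,stop}  (⊕→&)
          case retry:
            dual(Z) = Z
          case stop:
            dual(end) = end
      case done:
        select{more,retry} = offer{more,retry}  (⊕→&)
          case more:
            dual(Z) = Z
          case retry:
            dual(end) = end
      case retry:
        select{retry,done} = offer{retry,done}  (⊕→&)
          case retry:
            dual(Z) = Z
          case done:
            dual(Z) = Z

recv[Unit].μZ.offer{ok: offer{retry: Z, stop: end}, done: offer{more: Z, retry: end}, retry: offer{retry: Z, done: Z}}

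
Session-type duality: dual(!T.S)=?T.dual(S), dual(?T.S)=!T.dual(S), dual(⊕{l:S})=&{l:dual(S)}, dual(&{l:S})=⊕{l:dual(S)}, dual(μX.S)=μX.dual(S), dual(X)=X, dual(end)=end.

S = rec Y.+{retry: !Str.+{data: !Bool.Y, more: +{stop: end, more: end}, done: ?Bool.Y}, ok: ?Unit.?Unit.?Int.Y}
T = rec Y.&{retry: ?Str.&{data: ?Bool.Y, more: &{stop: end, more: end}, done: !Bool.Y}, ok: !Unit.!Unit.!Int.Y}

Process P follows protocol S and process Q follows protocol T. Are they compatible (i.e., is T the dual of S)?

YES

rec Y vs rec Y  match (rec unchanged)
  +{retry,ok} vs &{retry,ok}  match same labels
    [retry]
      !Str vs ?Str  match
        +{data,more,done} vs &{data,more,done}  match same labels
          [data]
            !Bool vs ?Bool  match
              Y vs Y  match
          [more]
            +{stop,more} vs &{stop,more}  match same labels
              [stop]
                end vs end  match
              [more]
                end vs end  match
          [done]
            ?Bool vs !Bool  match
              Y vs Y  match
    [ok]
      ?Unit vs !Unit  match
        ?Unit vs !Unit  match
          ?Int vs !Int  match
            Y vs Y  match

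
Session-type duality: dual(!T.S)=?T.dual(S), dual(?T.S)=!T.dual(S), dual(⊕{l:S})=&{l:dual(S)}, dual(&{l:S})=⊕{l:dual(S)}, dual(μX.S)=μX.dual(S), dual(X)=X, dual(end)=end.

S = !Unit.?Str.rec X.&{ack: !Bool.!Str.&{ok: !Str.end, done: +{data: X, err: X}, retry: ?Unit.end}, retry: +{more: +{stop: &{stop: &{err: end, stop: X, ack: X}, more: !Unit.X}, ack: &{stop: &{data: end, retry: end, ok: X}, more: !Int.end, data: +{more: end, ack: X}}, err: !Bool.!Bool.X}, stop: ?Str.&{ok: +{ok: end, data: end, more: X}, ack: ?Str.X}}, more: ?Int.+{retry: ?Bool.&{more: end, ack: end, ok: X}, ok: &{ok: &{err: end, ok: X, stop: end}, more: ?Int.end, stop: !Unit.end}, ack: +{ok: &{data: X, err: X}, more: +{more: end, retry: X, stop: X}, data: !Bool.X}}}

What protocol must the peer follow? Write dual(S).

!Unit = ?Unit
  ?Str = !Str
    rec X = rec X  (rec unchanged)
      &{ack,retry,more} = +{ack,retry,more}  (external→internal)
        • ack:
          !Bool = ?Bool
            !Str = ?Str
              &{ok,done,retry} = +{ok,done,retry}  (external→internal)
                • ok:
                  !Str = ?Str
                    dual(end) = end
                • done:
                  +{data,err} = &{data,err}  (⊕→&)
                    • data:
                      dual(X) = X
                    • err:
                      dual(X) = X
                • retry:
                  ?Unit = !Unit
                    dual(end) = end
        • retry:
          +{more,stop} = &{more,stop}  (⊕→&)
            • more:
              +{stop,ack,err} = &{stop,ack,err}  (⊕→&)
                • stop:
                  &{stop,more} = +{stop,more}  (external→internal)
                    • stop:
                      &{err,stop,ack} = +{err,stop,ack}  (external→internal)
                        • err:
                          dual(end) = end
                        • stop:
                          dual(X) = X
                        • ack:
                          dual(X) = X
                    • more:
                      !Unit = ?Unit
                        dual(X) = X
                • ack:
                  &{stop,more,data} = +{stop,more,data}  (external→internal)
                    • stop:
                      &{data,retry,ok} = +{data,retry,ok}  (external→internal)
                        • data:
                          dual(end) = end
                        • retry:
                          dual(end) = end
                        • ok:
                          dual(X) = X
                    • more:
                      !Int = ?Int
                        dual(end) = end
                    • data:
                      +{more,ack} = &{more,ack}  (⊕→&)
                        • more:
                          dual(end) = end
                        • ack:
                          dual(X) = X
                • err:
                  !Bool = ?Bool
                    !Bool = ?Bool
                      dual(X) = X
            • stop:
              ?Str = !Str
                &{ok,ack} = +{ok,ack}  (external→internal)
                  • ok:
                    +{ok,data,more} = &{ok,data,more}  (⊕→&)
                      • ok:
                        dual(end) = end
                      • data:
                        dual(end) = end
                      • more:
                        dual(X) = X
                  • ack:
                    ?Str = !Str
                      dual(X) = X
        • more:
          ?Int = !Int
            +{retry,ok,ack} = &{retry,ok,ack}  (⊕→&)
              • retry:
                ?Bool = !Bool
                  &{more,ack,ok} = +{more,ack,ok}  (external→internal)
                    • more:
                      dual(end) = end
                    • ack:
                      dual(end) = end
                    • ok:
                      dual(X) = X
              • ok:
                &{ok,more,stop} = +{ok,more,stop}  (external→internal)
                  • ok:
                    &{err,ok,stop} = +{err,ok,stop}  (external→internal)
                      • err:
                        dual(end) = end
                      • ok:
                        dual(X) = X
                      • stop:
                        dual(end) = end
                  • more:
                    ?Int = !Int
                      dual(end) = end
                  • stop:
                    !Unit = ?Unit
                      dual(end) = end
              • ack:
                +{ok,more,data} = &{ok,more,data}  (⊕→&)
                  • ok:
                    &{data,err} = +{data,err}  (external→internal)
                      • data:
                        dual(X) = X
                      • err:
                        dual(X) = X
                  • more:
                    +{more,retry,stop} = &{more,retry,stop}  (⊕→&)
                      • more:
                        dual(end) = end
                      • retry:
                        dual(X) = X
                      • stop:
                        dual(X) = X
                  • data:
                    !Bool = ?Bool
                      dual(X) = X

?Unit.!Str.rec X.+{ack: ?Bool.?Str.+{ok: ?Str.end, done: &{data: X, err: X}, retry: !Unit.end}, retry: &{more: &{stop: +{stop: +{err: end, stop: X, ack: X}, more: ?Unit.X}, ack: +{stop: +{data: end, retry: end, ok: X}, more: ?Int.end, data: &{more: end, ack: X}}, err: ?Bool.?Bool.X}, stop: !Str.+{ok: &{ok: end, data: end, more: X}, ack: !Str.X}}, more: !Int.&{retry: !Bool.+{more: end, ack: end, ok: X}, ok: +{ok: +{err: end, ok: X, stop: end}, more: !Int.end, stop: ?Unit.end}, ack: &{ok: +{data: X, err: X}, more: &{more: end, retry: X, stop: X}, data: ?Bool.X}}}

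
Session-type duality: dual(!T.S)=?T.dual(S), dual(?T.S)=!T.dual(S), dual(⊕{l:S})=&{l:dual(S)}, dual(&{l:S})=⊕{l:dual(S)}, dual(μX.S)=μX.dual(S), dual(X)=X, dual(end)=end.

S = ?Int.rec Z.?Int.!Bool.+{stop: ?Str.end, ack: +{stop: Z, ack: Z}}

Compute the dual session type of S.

?Int ↦ !Int
  rec Z ↦ rec Z  (μ self-dual)
    ?Int ↦ !Int
      !Bool ↦ ?Bool
        +{stop,ack} ↦ &{stop,ack}  (select→offer)
          • stop:
            ?Str ↦ !Str
              end self-dual
          • ack:
            +{stop,ack} ↦ &{stop,ack}  (select→offer)
              • stop:
                Z self-dual
              • ack:
                Z self-dual

!Int.rec Z.!Int.?Bool.&{stop: !Str.end, ack: &{stop: Z, ack: Z}}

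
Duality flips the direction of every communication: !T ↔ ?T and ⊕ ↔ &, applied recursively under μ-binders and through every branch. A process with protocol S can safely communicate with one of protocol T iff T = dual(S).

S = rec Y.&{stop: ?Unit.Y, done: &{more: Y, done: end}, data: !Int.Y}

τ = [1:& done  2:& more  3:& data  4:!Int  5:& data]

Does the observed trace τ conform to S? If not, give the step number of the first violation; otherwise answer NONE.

NONE

@1 & done  match  state: &{more: rec Y.…, done: end}
@2 & more  match  state: rec Y.…
@3 & data  match  state: !Int.rec Y.…
@4 !Int  match  state: rec Y.…
@5 & data  match  state: !Int.rec Y.…
τ conforms to S (length 5)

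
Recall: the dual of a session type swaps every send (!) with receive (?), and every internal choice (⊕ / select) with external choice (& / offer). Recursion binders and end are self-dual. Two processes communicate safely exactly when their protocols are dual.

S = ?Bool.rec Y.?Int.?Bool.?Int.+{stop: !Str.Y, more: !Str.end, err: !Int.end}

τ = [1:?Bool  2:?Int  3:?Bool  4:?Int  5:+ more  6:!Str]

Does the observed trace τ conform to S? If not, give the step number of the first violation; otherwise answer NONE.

NONE

@1 ?Bool  ✓  state: rec Y.…
@2 ?Int  ✓  state: ?Bool.?Int.+{stop: !Str.rec Y.…, more: !Str.end, err: !Int.end}
@3 ?Bool  ✓  state: ?Int.+{stop: !Str.rec Y.…, more: !Str.end, err: !Int.end}
@4 ?Int  ✓  state: +{stop: !Str.rec Y.…, more: !Str.end, err: !Int.end}
@5 + more  ✓  state: !Str.end
@6 !Str  ✓  state: end
all 6 steps conform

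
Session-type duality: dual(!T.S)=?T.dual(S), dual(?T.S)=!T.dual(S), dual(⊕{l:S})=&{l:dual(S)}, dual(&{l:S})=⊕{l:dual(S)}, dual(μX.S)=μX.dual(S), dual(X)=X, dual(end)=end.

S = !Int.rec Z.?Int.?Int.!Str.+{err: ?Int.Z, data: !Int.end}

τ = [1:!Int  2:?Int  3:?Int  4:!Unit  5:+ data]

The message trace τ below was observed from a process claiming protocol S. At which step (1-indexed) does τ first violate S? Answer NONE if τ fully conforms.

4

step 1: !Int  match  cont: rec Z.…
step 2: ?Int  match  cont: ?Int.!Str.+{err: ?Int.rec Z.…, data: !Int.end}
step 3: ?Int  match  cont: !Str.+{err: ?Int.rec Z.…, data: !Int.end}
step 4: got !Unit, protocol expects !Str  ✗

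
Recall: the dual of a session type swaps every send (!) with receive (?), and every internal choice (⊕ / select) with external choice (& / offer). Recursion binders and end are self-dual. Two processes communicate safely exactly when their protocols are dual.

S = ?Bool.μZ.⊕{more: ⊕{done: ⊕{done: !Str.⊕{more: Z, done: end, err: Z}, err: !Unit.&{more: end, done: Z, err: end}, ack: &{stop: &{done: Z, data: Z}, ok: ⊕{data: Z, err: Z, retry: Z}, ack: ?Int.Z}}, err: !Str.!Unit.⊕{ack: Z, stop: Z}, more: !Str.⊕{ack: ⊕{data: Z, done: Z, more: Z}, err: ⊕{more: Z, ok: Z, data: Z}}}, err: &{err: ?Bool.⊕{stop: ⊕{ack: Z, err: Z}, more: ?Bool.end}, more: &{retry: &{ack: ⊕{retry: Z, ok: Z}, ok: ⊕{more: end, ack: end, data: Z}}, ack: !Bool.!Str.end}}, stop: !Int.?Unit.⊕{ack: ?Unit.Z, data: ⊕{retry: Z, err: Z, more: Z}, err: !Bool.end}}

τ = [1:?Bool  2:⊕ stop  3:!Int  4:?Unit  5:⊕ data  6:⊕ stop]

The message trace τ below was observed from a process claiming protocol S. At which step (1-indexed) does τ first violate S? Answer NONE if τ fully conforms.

[1] ?Bool  ✓  state: μZ.…
[2] ⊕ stop  ✓  state: !Int.?Unit.⊕{ack: ?Unit.μZ.…, data: ⊕{retry: μZ.…, err: μZ.…, more: μZ.…}, err: !Bool.end}
[3] !Int  ✓  state: ?Unit.⊕{ack: ?Unit.μZ.…, data: ⊕{retry: μZ.…, err: μZ.…, more: μZ.…}, err: !Bool.end}
[4] ?Unit  ✓  state: ⊕{ack: ?Unit.μZ.…, data: ⊕{retry: μZ.…, err: μZ.…, more: μZ.…}, err: !Bool.end}
[5] ⊕ data  ✓  state: ⊕{retry: μZ.…, err: μZ.…, more: μZ.…}
[6] got ⊕ stop, protocol expects ⊕ retry or ⊕ err or ⊕ more  ✗

6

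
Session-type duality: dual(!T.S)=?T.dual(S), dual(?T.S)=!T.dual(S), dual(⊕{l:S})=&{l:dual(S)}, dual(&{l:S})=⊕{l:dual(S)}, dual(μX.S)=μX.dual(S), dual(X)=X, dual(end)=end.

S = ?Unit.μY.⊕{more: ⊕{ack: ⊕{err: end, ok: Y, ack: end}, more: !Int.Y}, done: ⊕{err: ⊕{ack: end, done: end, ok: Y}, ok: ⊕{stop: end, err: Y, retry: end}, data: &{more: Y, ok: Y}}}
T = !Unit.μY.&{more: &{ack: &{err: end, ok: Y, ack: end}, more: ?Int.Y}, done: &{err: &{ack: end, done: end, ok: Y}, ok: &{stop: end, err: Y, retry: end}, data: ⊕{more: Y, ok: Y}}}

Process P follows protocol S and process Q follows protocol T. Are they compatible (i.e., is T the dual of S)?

?Unit ‖ !Unit  ✓
  μY ‖ μY  ✓ (μ self-dual)
    ⊕{more,done} ‖ &{more,done}  ✓ labels match
      [more]
        ⊕{ack,more} ‖ &{ack,more}  ✓ labels match
          [ack]
            ⊕{err,ok,ack} ‖ &{err,ok,ack}  ✓ labels match
              [err]
                end ‖ end  ✓
              [ok]
                Y ‖ Y  ✓
              [ack]
                end ‖ end  ✓
          [more]
            !Int ‖ ?Int  ✓
              Y ‖ Y  ✓
      [done]
        ⊕{err,ok,data} ‖ &{err,ok,data}  ✓ labels match
          [err]
            ⊕{ack,done,ok} ‖ &{ack,done,ok}  ✓ labels match
              [ack]
                end ‖ end  ✓
              [done]
                end ‖ end  ✓
              [ok]
                Y ‖ Y  ✓
          [ok]
            ⊕{stop,err,retry} ‖ &{stop,err,retry}  ✓ labels match
              [stop]
                end ‖ end  ✓
              [err]
                Y ‖ Y  ✓
              [retry]
                end ‖ end  ✓
          [data]
            &{more,ok} ‖ ⊕{more,ok}  ✓ labels match
              [more]
                Y ‖ Y  ✓
              [ok]
                Y ‖ Y  ✓

YES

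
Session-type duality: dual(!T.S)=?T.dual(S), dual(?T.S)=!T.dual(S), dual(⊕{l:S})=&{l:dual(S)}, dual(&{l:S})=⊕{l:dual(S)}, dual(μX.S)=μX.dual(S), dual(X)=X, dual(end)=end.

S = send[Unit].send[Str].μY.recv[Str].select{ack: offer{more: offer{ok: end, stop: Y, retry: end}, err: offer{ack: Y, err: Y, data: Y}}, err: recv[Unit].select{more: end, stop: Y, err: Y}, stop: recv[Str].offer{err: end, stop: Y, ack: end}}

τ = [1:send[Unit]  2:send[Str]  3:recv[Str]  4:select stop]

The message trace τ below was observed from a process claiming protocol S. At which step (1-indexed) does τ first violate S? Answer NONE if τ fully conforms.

@1 send[Unit]  match  residual = send[Str].μY.…
@2 send[Str]  match  residual = μY.…
@3 recv[Str]  match  residual = select{ack: offer{more: offer{ok: end, stop: μY.…, retry: end}, err: offer{ack: μY.…, err: μY.…, data: μY.…}}, err: recv[Unit].select{more: end, stop: μY.…, err: μY.…}, stop: recv[Str].offer{err: end, stop: μY.…, ack: end}}
@4 select stop  match  residual = recv[Str].offer{err: end, stop: μY.…, ack: end}
all 4 steps conform

NONE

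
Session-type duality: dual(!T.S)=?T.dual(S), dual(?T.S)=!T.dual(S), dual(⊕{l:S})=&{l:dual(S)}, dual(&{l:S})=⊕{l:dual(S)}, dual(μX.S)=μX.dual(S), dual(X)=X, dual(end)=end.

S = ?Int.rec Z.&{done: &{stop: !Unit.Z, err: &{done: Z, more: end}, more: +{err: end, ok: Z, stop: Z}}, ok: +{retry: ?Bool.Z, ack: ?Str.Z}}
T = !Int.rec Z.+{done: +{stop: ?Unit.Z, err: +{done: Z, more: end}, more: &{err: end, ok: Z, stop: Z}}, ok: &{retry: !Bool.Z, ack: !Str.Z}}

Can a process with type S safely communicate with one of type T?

?Int vs !Int  ok
  rec Z vs rec Z  ok (rec unchanged)
    &{done,ok} vs +{done,ok}  ok label sets agree
      case done:
        &{stop,err,more} vs +{stop,err,more}  ok label sets agree
          case stop:
            !Unit vs ?Unit  ok
              Z vs Z  ok
          case err:
            &{done,more} vs +{done,more}  ok label sets agree
              case done:
                Z vs Z  ok
              case more:
                end vs end  ok
          case more:
            +{err,ok,stop} vs &{err,ok,stop}  ok label sets agree
              case err:
                end vs end  ok
              case ok:
                Z vs Z  ok
              case stop:
                Z vs Z  ok
      case ok:
        +{retry,ack} vs &{retry,ack}  ok label sets agree
          case retry:
            ?Bool vs !Bool  ok
              Z vs Z  ok
          case ack:
            ?Str vs !Str  ok
              Z vs Z  ok

YES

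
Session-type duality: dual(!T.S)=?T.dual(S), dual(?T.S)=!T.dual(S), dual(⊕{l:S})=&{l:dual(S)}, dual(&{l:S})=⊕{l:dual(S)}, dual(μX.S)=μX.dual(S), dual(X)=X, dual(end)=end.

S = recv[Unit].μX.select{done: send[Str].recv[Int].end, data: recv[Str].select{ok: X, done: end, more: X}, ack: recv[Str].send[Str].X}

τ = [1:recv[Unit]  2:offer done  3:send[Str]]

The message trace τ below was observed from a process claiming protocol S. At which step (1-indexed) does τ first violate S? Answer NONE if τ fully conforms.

[1] recv[Unit]  match  cont: μX.…
[2] got offer done, protocol expects select done or select data or select ack  ✗

2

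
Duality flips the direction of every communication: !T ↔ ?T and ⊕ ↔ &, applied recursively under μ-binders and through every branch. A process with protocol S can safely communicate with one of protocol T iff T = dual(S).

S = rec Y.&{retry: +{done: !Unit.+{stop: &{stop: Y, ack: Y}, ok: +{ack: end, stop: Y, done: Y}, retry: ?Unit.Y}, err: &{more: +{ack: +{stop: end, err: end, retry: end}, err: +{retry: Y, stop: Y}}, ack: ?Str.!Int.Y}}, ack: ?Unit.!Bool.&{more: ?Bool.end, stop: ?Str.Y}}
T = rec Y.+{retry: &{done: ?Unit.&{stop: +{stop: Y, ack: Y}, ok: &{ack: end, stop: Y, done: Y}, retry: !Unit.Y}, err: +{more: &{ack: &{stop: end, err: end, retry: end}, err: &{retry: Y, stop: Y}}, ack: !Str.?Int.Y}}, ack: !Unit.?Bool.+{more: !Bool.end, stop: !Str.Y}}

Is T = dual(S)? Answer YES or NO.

rec Y ‖ rec Y  ✓ (rec unchanged)
  &{retry,ack} ‖ +{retry,ack}  ✓ labels match
    [retry]
      +{done,err} ‖ &{done,err}  ✓ labels match
        [done]
          !Unit ‖ ?Unit  ✓
            +{stop,ok,retry} ‖ &{stop,ok,retry}  ✓ labels match
              [stop]
                &{stop,ack} ‖ +{stop,ack}  ✓ labels match
                  [stop]
                    Y ‖ Y  ✓
                  [ack]
                    Y ‖ Y  ✓
              [ok]
                +{ack,stop,done} ‖ &{ack,stop,done}  ✓ labels match
                  [ack]
                    end ‖ end  ✓
                  [stop]
                    Y ‖ Y  ✓
                  [done]
                    Y ‖ Y  ✓
              [retry]
                ?Unit ‖ !Unit  ✓
                  Y ‖ Y  ✓
        [err]
          &{more,ack} ‖ +{more,ack}  ✓ labels match
            [more]
              +{ack,err} ‖ &{ack,err}  ✓ labels match
                [ack]
                  +{stop,err,retry} ‖ &{stop,err,retry}  ✓ labels match
                    [stop]
                      end ‖ end  ✓
                    [err]
                      end ‖ end  ✓
                    [retry]
                      end ‖ end  ✓
                [err]
                  +{retry,stop} ‖ &{retry,stop}  ✓ labels match
                    [retry]
                      Y ‖ Y  ✓
                    [stop]
                      Y ‖ Y  ✓
            [ack]
              ?Str ‖ !Str  ✓
                !Int ‖ ?Int  ✓
                  Y ‖ Y  ✓
    [ack]
      ?Unit ‖ !Unit  ✓
        !Bool ‖ ?Bool  ✓
          &{more,stop} ‖ +{more,stop}  ✓ labels match
            [more]
              ?Bool ‖ !Bool  ✓
                end ‖ end  ✓
            [stop]
              ?Str ‖ !Str  ✓
                Y ‖ Y  ✓

YES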